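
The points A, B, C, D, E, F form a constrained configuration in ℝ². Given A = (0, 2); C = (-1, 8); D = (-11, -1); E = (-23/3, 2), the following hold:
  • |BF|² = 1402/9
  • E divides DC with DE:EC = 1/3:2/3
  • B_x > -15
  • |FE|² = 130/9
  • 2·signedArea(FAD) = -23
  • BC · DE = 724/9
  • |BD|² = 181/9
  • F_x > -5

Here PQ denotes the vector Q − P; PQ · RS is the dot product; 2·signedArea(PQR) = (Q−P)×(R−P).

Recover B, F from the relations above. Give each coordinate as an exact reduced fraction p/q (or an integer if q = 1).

1. B_x = -43/3  [line -10/3·x + -3·y + -538/9 = 0 ∩ |BD|² = 181/9]
2. B_y = -4  [line -10/3·x + -3·y + -538/9 = 0 ∩ |BD|² = 181/9]
   → B = (-43/3, -4)
3. F_x = -4  [line 3·x + -11·y + 45 = 0 ∩ |FE|² = 130/9]
4. F_y = 3  [line 3·x + -11·y + 45 = 0 ∩ |FE|² = 130/9]
   → F = (-4, 3)

B = (-43/3, -4)
F = (-4, 3)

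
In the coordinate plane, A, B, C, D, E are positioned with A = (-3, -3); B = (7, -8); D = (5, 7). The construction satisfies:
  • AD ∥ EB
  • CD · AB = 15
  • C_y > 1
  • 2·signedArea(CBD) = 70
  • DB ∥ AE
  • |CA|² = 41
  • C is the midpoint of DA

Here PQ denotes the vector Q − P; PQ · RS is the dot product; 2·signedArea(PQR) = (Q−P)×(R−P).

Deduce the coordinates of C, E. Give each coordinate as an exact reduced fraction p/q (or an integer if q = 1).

C = (1, 2)
E = (-1, -18)

1. C_x = 1  [C is the midpoint of DA]
2. C_y = 2  [C is the midpoint of DA]
   → C = (1, 2)
3. E_x = -1  [AD ∥ EB ∩ DB ∥ AE]
4. E_y = -18  [AD ∥ EB ∩ DB ∥ AE]
   → E = (-1, -18)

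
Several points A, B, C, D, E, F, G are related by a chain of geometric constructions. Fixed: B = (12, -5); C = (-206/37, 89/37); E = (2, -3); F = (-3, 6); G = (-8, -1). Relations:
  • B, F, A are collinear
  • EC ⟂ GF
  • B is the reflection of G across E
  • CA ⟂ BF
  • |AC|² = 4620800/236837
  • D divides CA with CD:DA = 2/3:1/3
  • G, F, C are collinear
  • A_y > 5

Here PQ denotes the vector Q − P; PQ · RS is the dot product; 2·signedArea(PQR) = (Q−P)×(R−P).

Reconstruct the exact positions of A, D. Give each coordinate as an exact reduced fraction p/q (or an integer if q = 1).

1. A_x = -18918/6401  [B, F, A are collinear ∩ CA ⟂ BF]
2. A_y = 38197/6401  [B, F, A are collinear ∩ CA ⟂ BF]
   → A = (-18918/6401, 38197/6401)
3. D_x = -73474/19203  [D divides CA with CD:DA = 2/3:1/3]
4. D_y = 30597/6401  [D divides CA with CD:DA = 2/3:1/3]
   → D = (-73474/19203, 30597/6401)

A = (-18918/6401, 38197/6401)
D = (-73474/19203, 30597/6401)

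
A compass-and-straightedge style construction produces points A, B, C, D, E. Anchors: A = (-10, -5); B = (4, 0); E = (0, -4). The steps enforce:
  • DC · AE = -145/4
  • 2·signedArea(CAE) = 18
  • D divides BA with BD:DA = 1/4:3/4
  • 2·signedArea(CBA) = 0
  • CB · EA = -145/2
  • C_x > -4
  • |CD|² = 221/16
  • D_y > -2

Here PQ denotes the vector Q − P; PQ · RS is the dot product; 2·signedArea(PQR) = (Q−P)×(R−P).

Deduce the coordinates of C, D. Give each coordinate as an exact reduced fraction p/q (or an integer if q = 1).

C = (-3, -5/2)
D = (1/2, -5/4)

1. C_x = -3  [2·signedArea(CBA) = 0 ∩ CB · EA = -145/2]
2. C_y = -5/2  [2·signedArea(CBA) = 0 ∩ CB · EA = -145/2]
   → C = (-3, -5/2)
3. D_x = 1/2  [D divides BA with BD:DA = 1/4:3/4]
4. D_y = -5/4  [D divides BA with BD:DA = 1/4:3/4]
   → D = (1/2, -5/4)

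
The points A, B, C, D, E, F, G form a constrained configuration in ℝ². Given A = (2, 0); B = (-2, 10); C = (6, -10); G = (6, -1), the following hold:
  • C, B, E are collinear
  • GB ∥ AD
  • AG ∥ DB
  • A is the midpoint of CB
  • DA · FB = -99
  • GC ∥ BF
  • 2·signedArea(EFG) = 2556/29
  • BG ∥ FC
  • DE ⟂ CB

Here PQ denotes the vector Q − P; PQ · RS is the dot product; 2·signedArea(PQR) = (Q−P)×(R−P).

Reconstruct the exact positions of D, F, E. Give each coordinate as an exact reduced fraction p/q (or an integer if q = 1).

1. D_x = -6  [AG ∥ DB ∩ GB ∥ AD]
2. D_y = 11  [AG ∥ DB ∩ GB ∥ AD]
   → D = (-6, 11)
3. F_x = -2  [BG ∥ FC ∩ GC ∥ BF]
4. F_y = 1  [BG ∥ FC ∩ GC ∥ BF]
   → F = (-2, 1)
5. E_x = -84/29  [C, B, E are collinear ∩ DE ⟂ CB]
6. E_y = 355/29  [C, B, E are collinear ∩ DE ⟂ CB]
   → E = (-84/29, 355/29)

D = (-6, 11)
E = (-84/29, 355/29)
F = (-2, 1)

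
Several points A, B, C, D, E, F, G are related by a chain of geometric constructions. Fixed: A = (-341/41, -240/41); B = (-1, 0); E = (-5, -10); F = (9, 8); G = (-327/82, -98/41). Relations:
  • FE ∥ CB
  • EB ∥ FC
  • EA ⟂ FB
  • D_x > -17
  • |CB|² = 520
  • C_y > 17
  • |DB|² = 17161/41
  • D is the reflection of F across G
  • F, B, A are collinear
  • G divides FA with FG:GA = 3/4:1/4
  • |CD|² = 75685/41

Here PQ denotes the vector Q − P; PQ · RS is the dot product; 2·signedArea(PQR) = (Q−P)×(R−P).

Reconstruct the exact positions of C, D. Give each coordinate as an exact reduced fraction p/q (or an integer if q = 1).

1. C_x = 13  [FE ∥ CB ∩ EB ∥ FC]
2. C_y = 18  [FE ∥ CB ∩ EB ∥ FC]
   → C = (13, 18)
3. D_x = -696/41  [D is the reflection of F across G]
4. D_y = -524/41  [D is the reflection of F across G]
   → D = (-696/41, -524/41)

C = (13, 18)
D = (-696/41, -524/41)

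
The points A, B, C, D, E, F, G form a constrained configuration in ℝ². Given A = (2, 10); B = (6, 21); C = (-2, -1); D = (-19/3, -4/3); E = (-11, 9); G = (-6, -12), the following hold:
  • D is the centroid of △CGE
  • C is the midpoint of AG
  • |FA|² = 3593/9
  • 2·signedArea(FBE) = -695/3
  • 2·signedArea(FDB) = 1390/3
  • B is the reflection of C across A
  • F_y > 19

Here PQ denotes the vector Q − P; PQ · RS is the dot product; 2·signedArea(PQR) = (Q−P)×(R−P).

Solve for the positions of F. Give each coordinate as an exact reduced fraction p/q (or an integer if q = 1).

1. F_x = -47/3  [2·signedArea(FBE) = -695/3 ∩ 2·signedArea(FDB) = 1390/3]
2. F_y = 58/3  [2·signedArea(FBE) = -695/3 ∩ 2·signedArea(FDB) = 1390/3]
   → F = (-47/3, 58/3)

F = (-47/3, 58/3)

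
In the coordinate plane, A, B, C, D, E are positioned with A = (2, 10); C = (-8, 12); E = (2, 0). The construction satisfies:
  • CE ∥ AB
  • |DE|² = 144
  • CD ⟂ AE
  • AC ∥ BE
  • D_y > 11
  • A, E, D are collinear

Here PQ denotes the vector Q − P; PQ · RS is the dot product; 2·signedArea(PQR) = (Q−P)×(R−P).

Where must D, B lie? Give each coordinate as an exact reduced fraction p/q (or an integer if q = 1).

1. D_x = 2  [A, E, D are collinear ∩ CD ⟂ AE]
2. D_y = 12  [A, E, D are collinear ∩ CD ⟂ AE]
   → D = (2, 12)
3. B_x = 12  [AC ∥ BE ∩ CE ∥ AB]
4. B_y = -2  [AC ∥ BE ∩ CE ∥ AB]
   → B = (12, -2)

B = (12, -2)
D = (2, 12)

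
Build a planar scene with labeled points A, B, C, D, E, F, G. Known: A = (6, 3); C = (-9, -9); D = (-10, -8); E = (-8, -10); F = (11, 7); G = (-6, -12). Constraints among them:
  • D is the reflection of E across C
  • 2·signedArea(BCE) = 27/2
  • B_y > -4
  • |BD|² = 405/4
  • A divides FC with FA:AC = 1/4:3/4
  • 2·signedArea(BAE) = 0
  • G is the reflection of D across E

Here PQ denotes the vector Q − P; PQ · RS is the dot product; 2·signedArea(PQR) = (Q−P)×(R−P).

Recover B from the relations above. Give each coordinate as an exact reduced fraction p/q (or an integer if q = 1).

B = (-1, -7/2)

1. B_x = -1  [2·signedArea(BAE) = 0 ∩ 2·signedArea(BCE) = 27/2]
2. B_y = -7/2  [2·signedArea(BAE) = 0 ∩ 2·signedArea(BCE) = 27/2]
   → B = (-1, -7/2)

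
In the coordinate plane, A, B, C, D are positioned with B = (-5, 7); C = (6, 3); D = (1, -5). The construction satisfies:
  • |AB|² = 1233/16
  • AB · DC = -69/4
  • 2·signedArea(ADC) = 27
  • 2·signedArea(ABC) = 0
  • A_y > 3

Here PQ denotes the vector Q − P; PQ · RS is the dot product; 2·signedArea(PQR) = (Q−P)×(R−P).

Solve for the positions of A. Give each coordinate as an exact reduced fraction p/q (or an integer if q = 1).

1. A_x = 13/4  [2·signedArea(ABC) = 0 ∩ AB · DC = -69/4]
2. A_y = 4  [2·signedArea(ABC) = 0 ∩ AB · DC = -69/4]
   → A = (13/4, 4)

A = (13/4, 4)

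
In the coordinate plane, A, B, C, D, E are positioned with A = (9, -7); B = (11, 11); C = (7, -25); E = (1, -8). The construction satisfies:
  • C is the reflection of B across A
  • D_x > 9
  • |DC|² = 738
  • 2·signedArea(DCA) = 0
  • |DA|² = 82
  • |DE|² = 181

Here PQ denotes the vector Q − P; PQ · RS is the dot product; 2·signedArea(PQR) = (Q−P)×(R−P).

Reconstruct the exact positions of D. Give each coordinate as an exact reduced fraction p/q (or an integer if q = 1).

D = (10, 2)

1. D_x = 10  [line -18·x + 2·y + 176 = 0 ∩ |DA|² = 82]
2. D_y = 2  [line -18·x + 2·y + 176 = 0 ∩ |DA|² = 82]
   → D = (10, 2)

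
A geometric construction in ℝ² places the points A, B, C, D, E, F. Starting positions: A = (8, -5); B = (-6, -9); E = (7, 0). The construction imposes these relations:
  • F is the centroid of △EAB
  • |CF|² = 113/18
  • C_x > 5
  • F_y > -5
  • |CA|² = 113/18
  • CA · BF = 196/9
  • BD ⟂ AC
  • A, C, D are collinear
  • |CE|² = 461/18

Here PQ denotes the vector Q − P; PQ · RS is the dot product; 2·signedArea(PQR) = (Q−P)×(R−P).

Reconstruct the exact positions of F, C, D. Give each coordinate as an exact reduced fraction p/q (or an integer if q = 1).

C = (11/2, -29/6)
D = (-641/113, -462/113)
F = (3, -14/3)

1. F_x = 3  [F is the centroid of △EAB]
2. F_y = -14/3  [F is the centroid of △EAB]
   → F = (3, -14/3)
3. C_x = 11/2  [line -9·x + -13/3·y + 257/9 = 0 ∩ |CE|² = 461/18]
4. C_y = -29/6  [line -9·x + -13/3·y + 257/9 = 0 ∩ |CE|² = 461/18]
   → C = (11/2, -29/6)
5. D_x = -641/113  [A, C, D are collinear ∩ BD ⟂ AC]
6. D_y = -462/113  [A, C, D are collinear ∩ BD ⟂ AC]
   → D = (-641/113, -462/113)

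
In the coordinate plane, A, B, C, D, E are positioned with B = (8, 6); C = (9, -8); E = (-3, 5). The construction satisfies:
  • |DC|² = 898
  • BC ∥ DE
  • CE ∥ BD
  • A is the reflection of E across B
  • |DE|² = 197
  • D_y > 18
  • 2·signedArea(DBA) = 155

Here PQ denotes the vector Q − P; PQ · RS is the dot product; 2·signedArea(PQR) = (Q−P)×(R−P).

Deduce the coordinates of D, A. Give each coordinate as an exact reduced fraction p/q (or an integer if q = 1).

A = (19, 7)
D = (-4, 19)

1. D_x = -4  [BC ∥ DE ∩ CE ∥ BD]
2. D_y = 19  [BC ∥ DE ∩ CE ∥ BD]
   → D = (-4, 19)
3. A_x = 19  [A is the reflection of E across B]
4. A_y = 7  [A is the reflection of E across B]
   → A = (19, 7)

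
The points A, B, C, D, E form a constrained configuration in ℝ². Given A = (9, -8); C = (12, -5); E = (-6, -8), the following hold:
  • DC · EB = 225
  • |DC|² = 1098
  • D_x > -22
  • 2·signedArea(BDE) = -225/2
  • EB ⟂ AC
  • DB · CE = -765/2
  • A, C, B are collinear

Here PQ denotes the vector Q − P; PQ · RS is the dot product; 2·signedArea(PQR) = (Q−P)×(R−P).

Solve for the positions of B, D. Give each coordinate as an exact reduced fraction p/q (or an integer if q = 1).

B = (3/2, -31/2)
D = (-21, -8)

1. B_x = 3/2  [A, C, B are collinear ∩ EB ⟂ AC]
2. B_y = -31/2  [A, C, B are collinear ∩ EB ⟂ AC]
   → B = (3/2, -31/2)
3. D_x = -21  [DB · CE = -765/2 ∩ DC · EB = 225]
4. D_y = -8  [DB · CE = -765/2 ∩ DC · EB = 225]
   → D = (-21, -8)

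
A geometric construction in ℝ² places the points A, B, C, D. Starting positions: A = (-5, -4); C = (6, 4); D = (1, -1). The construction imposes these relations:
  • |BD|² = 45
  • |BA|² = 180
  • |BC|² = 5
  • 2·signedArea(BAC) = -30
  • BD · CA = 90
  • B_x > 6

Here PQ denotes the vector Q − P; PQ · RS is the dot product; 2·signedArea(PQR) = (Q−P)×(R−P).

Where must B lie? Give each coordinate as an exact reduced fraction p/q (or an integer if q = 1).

B = (7, 2)

1. B_x = 7  [2·signedArea(BAC) = -30 ∩ BD · CA = 90]
2. B_y = 2  [2·signedArea(BAC) = -30 ∩ BD · CA = 90]
   → B = (7, 2)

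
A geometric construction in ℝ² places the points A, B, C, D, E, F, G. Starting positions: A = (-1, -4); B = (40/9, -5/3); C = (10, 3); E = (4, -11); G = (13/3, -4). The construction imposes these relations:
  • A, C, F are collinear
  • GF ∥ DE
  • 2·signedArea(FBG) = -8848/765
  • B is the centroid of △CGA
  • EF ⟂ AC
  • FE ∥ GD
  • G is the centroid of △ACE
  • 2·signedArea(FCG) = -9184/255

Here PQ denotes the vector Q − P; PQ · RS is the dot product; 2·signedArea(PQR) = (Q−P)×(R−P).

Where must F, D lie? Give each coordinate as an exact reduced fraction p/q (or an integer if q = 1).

1. F_x = -52/85  [A, C, F are collinear ∩ EF ⟂ AC]
2. F_y = -319/85  [A, C, F are collinear ∩ EF ⟂ AC]
   → F = (-52/85, -319/85)
3. D_x = 2281/255  [GF ∥ DE ∩ FE ∥ GD]
4. D_y = -956/85  [GF ∥ DE ∩ FE ∥ GD]
   → D = (2281/255, -956/85)

D = (2281/255, -956/85)
F = (-52/85, -319/85)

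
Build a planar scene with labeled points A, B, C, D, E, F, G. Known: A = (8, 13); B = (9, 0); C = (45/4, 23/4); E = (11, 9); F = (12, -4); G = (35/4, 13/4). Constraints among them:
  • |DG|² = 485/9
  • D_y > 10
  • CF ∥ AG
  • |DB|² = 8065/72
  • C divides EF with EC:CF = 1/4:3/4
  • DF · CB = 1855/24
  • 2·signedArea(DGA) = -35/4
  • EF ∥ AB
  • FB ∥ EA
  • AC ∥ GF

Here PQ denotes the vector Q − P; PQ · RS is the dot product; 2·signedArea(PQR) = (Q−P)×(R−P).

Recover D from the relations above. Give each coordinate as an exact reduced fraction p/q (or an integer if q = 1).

D = (109/12, 127/12)

1. D_x = 109/12  [2·signedArea(DGA) = -35/4 ∩ DF · CB = 1855/24]
2. D_y = 127/12  [2·signedArea(DGA) = -35/4 ∩ DF · CB = 1855/24]
   → D = (109/12, 127/12)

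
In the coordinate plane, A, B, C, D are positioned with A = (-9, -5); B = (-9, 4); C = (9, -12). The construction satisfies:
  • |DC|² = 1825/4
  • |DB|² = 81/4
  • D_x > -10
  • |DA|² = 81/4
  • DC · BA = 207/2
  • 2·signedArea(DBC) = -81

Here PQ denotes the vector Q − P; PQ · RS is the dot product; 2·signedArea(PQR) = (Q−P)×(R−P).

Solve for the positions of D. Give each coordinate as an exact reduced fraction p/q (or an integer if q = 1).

D = (-9, -1/2)

1. D_x = -9  [2·signedArea(DBC) = -81 ∩ DC · BA = 207/2]
2. D_y = -1/2  [2·signedArea(DBC) = -81 ∩ DC · BA = 207/2]
   → D = (-9, -1/2)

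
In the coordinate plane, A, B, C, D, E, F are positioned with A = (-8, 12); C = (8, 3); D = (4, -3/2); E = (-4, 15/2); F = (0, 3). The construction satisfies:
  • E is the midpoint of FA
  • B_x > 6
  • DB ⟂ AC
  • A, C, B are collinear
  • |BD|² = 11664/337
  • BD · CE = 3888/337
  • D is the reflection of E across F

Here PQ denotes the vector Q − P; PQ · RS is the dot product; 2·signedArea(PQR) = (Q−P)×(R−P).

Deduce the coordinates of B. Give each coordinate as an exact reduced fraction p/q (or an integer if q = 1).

1. B_x = 2320/337  [A, C, B are collinear ∩ DB ⟂ AC]
2. B_y = 2445/674  [A, C, B are collinear ∩ DB ⟂ AC]
   → B = (2320/337, 2445/674)

B = (2320/337, 2445/674)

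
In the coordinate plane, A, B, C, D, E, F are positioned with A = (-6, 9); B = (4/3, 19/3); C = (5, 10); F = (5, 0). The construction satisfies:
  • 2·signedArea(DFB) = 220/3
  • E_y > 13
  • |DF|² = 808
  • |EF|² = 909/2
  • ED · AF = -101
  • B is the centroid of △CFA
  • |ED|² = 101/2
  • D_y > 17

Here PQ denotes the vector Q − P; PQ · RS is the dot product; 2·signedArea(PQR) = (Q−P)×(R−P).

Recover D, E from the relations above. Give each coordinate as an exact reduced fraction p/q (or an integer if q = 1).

1. D_x = -17  [line -19/3·x + -11/3·y + -125/3 = 0 ∩ |DF|² = 808]
2. D_y = 18  [line -19/3·x + -11/3·y + -125/3 = 0 ∩ |DF|² = 808]
   → D = (-17, 18)
3. E_x = -23/2  [line -11·x + 9·y + -248 = 0 ∩ |EF|² = 909/2]
4. E_y = 27/2  [line -11·x + 9·y + -248 = 0 ∩ |EF|² = 909/2]
   → E = (-23/2, 27/2)

D = (-17, 18)
E = (-23/2, 27/2)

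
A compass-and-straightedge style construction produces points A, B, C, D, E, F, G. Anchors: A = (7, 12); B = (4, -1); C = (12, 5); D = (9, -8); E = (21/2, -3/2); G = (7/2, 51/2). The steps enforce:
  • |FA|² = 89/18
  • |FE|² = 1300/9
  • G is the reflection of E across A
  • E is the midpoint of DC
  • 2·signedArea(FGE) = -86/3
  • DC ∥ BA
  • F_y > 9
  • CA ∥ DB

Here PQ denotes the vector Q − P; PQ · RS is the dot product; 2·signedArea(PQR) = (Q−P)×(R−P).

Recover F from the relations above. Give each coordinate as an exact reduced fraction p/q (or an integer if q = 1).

F = (13/2, 59/6)

1. F_x = 13/2  [line 27·x + 7·y + -733/3 = 0 ∩ |FE|² = 1300/9]
2. F_y = 59/6  [line 27·x + 7·y + -733/3 = 0 ∩ |FE|² = 1300/9]
   → F = (13/2, 59/6)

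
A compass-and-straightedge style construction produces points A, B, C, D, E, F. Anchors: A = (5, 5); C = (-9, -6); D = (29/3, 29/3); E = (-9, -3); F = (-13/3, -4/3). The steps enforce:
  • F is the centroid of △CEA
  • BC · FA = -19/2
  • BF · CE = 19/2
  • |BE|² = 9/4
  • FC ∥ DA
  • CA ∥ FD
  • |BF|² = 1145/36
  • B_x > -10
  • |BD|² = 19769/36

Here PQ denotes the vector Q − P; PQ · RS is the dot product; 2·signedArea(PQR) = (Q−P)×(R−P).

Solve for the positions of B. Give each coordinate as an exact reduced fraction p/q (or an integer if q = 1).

B = (-9, -9/2)

1. B_x = -9  [BC · FA = -19/2 ∩ BF · CE = 19/2]
2. B_y = -9/2  [BC · FA = -19/2 ∩ BF · CE = 19/2]
   → B = (-9, -9/2)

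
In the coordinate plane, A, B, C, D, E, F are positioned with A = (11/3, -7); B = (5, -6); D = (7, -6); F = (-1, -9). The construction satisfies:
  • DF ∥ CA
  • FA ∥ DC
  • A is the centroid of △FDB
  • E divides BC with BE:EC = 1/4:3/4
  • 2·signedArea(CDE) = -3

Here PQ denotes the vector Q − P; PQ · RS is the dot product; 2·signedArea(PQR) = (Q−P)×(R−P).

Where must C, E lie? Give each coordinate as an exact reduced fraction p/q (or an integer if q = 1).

1. C_x = 35/3  [DF ∥ CA ∩ FA ∥ DC]
2. C_y = -4  [DF ∥ CA ∩ FA ∥ DC]
   → C = (35/3, -4)
3. E_x = 20/3  [E divides BC with BE:EC = 1/4:3/4]
4. E_y = -11/2  [E divides BC with BE:EC = 1/4:3/4]
   → E = (20/3, -11/2)

C = (35/3, -4)
E = (20/3, -11/2)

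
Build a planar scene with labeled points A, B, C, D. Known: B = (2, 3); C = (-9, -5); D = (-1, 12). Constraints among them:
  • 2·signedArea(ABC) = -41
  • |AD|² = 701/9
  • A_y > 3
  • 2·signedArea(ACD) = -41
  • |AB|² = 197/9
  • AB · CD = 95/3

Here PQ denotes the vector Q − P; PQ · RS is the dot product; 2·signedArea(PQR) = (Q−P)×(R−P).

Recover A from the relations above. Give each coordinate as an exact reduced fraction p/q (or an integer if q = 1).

1. A_x = -8/3  [AB · CD = 95/3 ∩ 2·signedArea(ABC) = -41]
2. A_y = 10/3  [AB · CD = 95/3 ∩ 2·signedArea(ABC) = -41]
   → A = (-8/3, 10/3)

A = (-8/3, 10/3)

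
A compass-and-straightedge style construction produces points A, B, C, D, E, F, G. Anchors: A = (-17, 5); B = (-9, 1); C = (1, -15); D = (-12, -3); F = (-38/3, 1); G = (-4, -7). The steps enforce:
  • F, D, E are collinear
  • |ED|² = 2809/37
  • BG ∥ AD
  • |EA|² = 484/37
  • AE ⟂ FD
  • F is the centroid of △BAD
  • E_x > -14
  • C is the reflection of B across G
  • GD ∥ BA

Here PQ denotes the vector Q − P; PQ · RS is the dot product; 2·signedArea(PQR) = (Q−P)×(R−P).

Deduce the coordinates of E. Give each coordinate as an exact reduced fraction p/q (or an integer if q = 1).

E = (-497/37, 207/37)

1. E_x = -497/37  [F, D, E are collinear ∩ AE ⟂ FD]
2. E_y = 207/37  [F, D, E are collinear ∩ AE ⟂ FD]
   → E = (-497/37, 207/37)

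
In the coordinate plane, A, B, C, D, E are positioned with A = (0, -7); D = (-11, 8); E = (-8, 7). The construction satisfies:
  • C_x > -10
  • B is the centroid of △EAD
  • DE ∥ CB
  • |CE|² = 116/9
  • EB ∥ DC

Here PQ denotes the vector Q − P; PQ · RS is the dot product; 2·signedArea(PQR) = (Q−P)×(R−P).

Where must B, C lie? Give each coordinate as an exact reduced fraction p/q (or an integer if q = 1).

B = (-19/3, 8/3)
C = (-28/3, 11/3)

1. B_x = -19/3  [B is the centroid of △EAD]
2. B_y = 8/3  [B is the centroid of △EAD]
   → B = (-19/3, 8/3)
3. C_x = -28/3  [DE ∥ CB ∩ EB ∥ DC]
4. C_y = 11/3  [DE ∥ CB ∩ EB ∥ DC]
   → C = (-28/3, 11/3)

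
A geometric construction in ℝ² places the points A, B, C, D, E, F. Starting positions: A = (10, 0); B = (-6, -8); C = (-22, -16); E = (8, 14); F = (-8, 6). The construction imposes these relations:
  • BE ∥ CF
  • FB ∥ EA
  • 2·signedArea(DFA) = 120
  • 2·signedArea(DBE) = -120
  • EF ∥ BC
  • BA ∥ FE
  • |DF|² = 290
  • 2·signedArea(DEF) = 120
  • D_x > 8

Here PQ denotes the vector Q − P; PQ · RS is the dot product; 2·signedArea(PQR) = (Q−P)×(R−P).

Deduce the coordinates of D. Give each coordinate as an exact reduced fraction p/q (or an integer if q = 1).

D = (9, 7)

1. D_x = 9  [2·signedArea(DEF) = 120 ∩ 2·signedArea(DBE) = -120]
2. D_y = 7  [2·signedArea(DEF) = 120 ∩ 2·signedArea(DBE) = -120]
   → D = (9, 7)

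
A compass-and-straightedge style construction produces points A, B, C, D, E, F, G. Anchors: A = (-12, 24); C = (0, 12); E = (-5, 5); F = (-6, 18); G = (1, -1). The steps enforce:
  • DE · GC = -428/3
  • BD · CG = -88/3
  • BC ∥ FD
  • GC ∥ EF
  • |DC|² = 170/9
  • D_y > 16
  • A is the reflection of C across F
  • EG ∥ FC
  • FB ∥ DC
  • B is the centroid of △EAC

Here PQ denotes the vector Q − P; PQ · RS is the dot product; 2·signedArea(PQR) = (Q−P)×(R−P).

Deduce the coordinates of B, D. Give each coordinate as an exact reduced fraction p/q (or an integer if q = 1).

1. B_x = -17/3  [B is the centroid of △EAC]
2. B_y = 41/3  [B is the centroid of △EAC]
   → B = (-17/3, 41/3)
3. D_x = -1/3  [FB ∥ DC ∩ BC ∥ FD]
4. D_y = 49/3  [FB ∥ DC ∩ BC ∥ FD]
   → D = (-1/3, 49/3)

B = (-17/3, 41/3)
D = (-1/3, 49/3)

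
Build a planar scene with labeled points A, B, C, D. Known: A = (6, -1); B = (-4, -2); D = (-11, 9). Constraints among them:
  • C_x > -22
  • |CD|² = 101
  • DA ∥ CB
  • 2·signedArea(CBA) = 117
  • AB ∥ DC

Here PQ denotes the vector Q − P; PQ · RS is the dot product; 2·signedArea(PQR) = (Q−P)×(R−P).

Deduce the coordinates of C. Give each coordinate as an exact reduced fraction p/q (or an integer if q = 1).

C = (-21, 8)

1. C_x = -21  [DA ∥ CB ∩ AB ∥ DC]
2. C_y = 8  [DA ∥ CB ∩ AB ∥ DC]
   → C = (-21, 8)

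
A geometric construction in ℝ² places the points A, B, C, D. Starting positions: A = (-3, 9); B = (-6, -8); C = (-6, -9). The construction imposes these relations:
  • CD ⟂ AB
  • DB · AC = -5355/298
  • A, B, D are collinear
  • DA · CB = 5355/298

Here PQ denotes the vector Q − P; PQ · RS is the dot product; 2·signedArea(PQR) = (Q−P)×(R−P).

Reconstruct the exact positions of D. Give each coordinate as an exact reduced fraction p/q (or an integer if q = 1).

D = (-1839/298, -2673/298)

1. D_x = -1839/298  [A, B, D are collinear ∩ CD ⟂ AB]
2. D_y = -2673/298  [A, B, D are collinear ∩ CD ⟂ AB]
   → D = (-1839/298, -2673/298)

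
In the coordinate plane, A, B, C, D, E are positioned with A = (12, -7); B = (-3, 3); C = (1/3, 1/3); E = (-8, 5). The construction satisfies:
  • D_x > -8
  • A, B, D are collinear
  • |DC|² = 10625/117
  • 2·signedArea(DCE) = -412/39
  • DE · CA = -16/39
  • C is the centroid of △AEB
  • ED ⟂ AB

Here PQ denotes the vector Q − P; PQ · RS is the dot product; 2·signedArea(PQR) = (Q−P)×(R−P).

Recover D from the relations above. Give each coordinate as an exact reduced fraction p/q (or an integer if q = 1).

D = (-96/13, 77/13)

1. D_x = -96/13  [A, B, D are collinear ∩ ED ⟂ AB]
2. D_y = 77/13  [A, B, D are collinear ∩ ED ⟂ AB]
   → D = (-96/13, 77/13)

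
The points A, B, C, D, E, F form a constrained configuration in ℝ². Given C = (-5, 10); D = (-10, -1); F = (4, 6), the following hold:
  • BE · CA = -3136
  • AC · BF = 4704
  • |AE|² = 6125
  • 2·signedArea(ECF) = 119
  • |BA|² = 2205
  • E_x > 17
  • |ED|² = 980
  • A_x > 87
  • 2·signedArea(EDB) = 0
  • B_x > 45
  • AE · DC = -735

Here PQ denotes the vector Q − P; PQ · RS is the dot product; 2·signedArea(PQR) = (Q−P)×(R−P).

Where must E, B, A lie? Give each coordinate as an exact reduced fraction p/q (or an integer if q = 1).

1. E_x = 18  [line 4·x + 9·y + -189 = 0 ∩ |ED|² = 980]
2. E_y = 13  [line 4·x + 9·y + -189 = 0 ∩ |ED|² = 980]
   → E = (18, 13)
3. A_x = 88  [line -5·x + -11·y + 968 = 0 ∩ |AE|² = 6125]
4. A_y = 48  [line -5·x + -11·y + 968 = 0 ∩ |AE|² = 6125]
   → A = (88, 48)
5. B_x = 46  [2·signedArea(EDB) = 0 ∩ BE · CA = -3136]
6. B_y = 27  [2·signedArea(EDB) = 0 ∩ BE · CA = -3136]
   → B = (46, 27)

A = (88, 48)
B = (46, 27)
E = (18, 13)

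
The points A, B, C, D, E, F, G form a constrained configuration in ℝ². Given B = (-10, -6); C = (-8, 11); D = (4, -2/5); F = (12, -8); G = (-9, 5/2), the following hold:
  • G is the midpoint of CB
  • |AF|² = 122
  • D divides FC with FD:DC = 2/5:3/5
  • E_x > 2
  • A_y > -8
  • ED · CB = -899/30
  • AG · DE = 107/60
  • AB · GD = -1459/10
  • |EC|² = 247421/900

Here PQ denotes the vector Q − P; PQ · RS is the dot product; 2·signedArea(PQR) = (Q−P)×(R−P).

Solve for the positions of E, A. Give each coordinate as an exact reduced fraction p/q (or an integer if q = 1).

1. E_x = 7/3  [line 2·x + 17·y + 863/30 = 0 ∩ |EC|² = 247421/900]
2. E_y = -59/30  [line 2·x + 17·y + 863/30 = 0 ∩ |EC|² = 247421/900]
   → E = (7/3, -59/30)
3. A_x = 1  [AB · GD = -1459/10 ∩ AG · DE = 107/60]
4. A_y = -7  [AB · GD = -1459/10 ∩ AG · DE = 107/60]
   → A = (1, -7)

A = (1, -7)
E = (7/3, -59/30)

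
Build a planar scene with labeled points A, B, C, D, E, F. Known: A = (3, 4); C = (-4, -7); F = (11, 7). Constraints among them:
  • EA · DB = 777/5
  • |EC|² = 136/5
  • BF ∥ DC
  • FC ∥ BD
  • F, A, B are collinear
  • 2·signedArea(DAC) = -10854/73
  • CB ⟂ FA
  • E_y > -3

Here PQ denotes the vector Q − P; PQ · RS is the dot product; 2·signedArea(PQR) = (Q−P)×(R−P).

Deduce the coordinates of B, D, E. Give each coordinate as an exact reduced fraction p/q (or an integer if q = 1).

1. B_x = -493/73  [F, A, B are collinear ∩ CB ⟂ FA]
2. B_y = 25/73  [F, A, B are collinear ∩ CB ⟂ FA]
   → B = (-493/73, 25/73)
3. D_x = -1588/73  [BF ∥ DC ∩ FC ∥ BD]
4. D_y = -997/73  [BF ∥ DC ∩ FC ∥ BD]
   → D = (-1588/73, -997/73)
5. E_x = -6/5  [line -15·x + -14·y + -272/5 = 0 ∩ |EC|² = 136/5]
6. E_y = -13/5  [line -15·x + -14·y + -272/5 = 0 ∩ |EC|² = 136/5]
   → E = (-6/5, -13/5)

B = (-493/73, 25/73)
D = (-1588/73, -997/73)
E = (-6/5, -13/5)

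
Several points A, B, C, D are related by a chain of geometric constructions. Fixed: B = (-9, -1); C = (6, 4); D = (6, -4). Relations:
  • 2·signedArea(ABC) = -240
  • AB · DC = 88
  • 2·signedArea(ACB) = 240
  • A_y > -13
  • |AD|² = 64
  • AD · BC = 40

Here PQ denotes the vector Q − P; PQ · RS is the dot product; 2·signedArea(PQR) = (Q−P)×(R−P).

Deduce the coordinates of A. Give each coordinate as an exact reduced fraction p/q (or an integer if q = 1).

1. A_x = 6  [2·signedArea(ABC) = -240 ∩ AD · BC = 40]
2. A_y = -12  [2·signedArea(ABC) = -240 ∩ AD · BC = 40]
   → A = (6, -12)

A = (6, -12)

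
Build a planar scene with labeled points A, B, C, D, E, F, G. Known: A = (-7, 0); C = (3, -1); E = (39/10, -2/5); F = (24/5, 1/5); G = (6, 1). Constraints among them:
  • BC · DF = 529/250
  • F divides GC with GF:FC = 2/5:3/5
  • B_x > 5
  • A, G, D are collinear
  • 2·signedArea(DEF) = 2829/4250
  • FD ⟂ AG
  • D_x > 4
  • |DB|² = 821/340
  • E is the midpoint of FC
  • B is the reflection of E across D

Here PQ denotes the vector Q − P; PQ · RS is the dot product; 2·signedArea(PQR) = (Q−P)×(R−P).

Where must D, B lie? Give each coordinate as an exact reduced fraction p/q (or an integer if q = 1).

B = (4753/850, 938/425)
D = (2017/425, 384/425)

1. D_x = 2017/425  [A, G, D are collinear ∩ FD ⟂ AG]
2. D_y = 384/425  [A, G, D are collinear ∩ FD ⟂ AG]
   → D = (2017/425, 384/425)
3. B_x = 4753/850  [B is the reflection of E across D]
4. B_y = 938/425  [B is the reflection of E across D]
   → B = (4753/850, 938/425)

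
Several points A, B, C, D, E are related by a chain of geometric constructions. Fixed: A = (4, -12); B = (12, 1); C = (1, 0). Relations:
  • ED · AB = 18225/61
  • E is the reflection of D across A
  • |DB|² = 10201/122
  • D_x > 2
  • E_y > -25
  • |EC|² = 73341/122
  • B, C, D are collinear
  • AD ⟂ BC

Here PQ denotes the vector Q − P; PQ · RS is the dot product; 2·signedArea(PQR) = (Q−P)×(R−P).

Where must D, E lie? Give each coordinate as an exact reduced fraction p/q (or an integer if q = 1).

1. D_x = 353/122  [B, C, D are collinear ∩ AD ⟂ BC]
2. D_y = 21/122  [B, C, D are collinear ∩ AD ⟂ BC]
   → D = (353/122, 21/122)
3. E_x = 623/122  [E is the reflection of D across A]
4. E_y = -2949/122  [E is the reflection of D across A]
   → E = (623/122, -2949/122)

D = (353/122, 21/122)
E = (623/122, -2949/122)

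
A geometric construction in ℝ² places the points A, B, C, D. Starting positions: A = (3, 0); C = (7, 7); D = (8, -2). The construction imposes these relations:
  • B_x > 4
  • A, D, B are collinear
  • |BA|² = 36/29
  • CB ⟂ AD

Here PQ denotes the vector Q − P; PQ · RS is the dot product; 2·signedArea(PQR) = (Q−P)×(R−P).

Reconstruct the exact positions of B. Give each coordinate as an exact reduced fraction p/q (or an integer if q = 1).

B = (117/29, -12/29)

1. B_x = 117/29  [A, D, B are collinear ∩ CB ⟂ AD]
2. B_y = -12/29  [A, D, B are collinear ∩ CB ⟂ AD]
   → B = (117/29, -12/29)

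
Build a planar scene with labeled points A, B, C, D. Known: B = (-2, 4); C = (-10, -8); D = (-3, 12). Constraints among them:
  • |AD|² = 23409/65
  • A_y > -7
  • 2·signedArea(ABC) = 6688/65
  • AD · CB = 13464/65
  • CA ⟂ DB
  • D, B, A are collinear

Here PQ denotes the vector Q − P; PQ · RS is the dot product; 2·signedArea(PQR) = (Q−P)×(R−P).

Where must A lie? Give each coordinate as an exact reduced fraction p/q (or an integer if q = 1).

A = (-42/65, -444/65)

1. A_x = -42/65  [D, B, A are collinear ∩ CA ⟂ DB]
2. A_y = -444/65  [D, B, A are collinear ∩ CA ⟂ DB]
   → A = (-42/65, -444/65)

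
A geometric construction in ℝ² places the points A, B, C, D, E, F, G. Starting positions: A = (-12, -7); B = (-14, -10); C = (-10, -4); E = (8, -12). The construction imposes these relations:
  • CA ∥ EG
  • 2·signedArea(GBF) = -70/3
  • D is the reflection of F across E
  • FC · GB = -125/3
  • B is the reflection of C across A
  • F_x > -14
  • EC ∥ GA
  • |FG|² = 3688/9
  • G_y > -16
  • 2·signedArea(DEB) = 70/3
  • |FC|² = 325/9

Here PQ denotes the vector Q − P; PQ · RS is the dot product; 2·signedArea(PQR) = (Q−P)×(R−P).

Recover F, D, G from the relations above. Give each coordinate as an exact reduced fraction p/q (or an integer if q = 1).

1. G_x = 6  [EC ∥ GA ∩ CA ∥ EG]
2. G_y = -15  [EC ∥ GA ∩ CA ∥ EG]
   → G = (6, -15)
3. F_x = -40/3  [FC · GB = -125/3 ∩ 2·signedArea(GBF) = -70/3]
4. F_y = -9  [FC · GB = -125/3 ∩ 2·signedArea(GBF) = -70/3]
   → F = (-40/3, -9)
5. D_x = 88/3  [D is the reflection of F across E]
6. D_y = -15  [D is the reflection of F across E]
   → D = (88/3, -15)

D = (88/3, -15)
F = (-40/3, -9)
G = (6, -15)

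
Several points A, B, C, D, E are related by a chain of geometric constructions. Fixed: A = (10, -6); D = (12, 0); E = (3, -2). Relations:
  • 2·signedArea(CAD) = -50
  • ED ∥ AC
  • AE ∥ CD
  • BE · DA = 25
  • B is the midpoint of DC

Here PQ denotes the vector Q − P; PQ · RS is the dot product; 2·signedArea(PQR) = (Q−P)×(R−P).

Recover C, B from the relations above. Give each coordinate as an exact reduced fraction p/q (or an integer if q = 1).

1. C_x = 19  [AE ∥ CD ∩ ED ∥ AC]
2. C_y = -4  [AE ∥ CD ∩ ED ∥ AC]
   → C = (19, -4)
3. B_x = 31/2  [B is the midpoint of DC]
4. B_y = -2  [B is the midpoint of DC]
   → B = (31/2, -2)

B = (31/2, -2)
C = (19, -4)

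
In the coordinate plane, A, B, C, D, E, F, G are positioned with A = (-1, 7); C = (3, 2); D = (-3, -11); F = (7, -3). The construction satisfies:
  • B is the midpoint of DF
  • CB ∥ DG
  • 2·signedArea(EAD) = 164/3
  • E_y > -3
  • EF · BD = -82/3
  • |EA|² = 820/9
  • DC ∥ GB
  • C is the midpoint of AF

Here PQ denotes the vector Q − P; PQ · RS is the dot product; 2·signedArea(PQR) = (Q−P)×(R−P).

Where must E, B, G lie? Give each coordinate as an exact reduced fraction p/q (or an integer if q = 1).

B = (2, -7)
E = (1, -7/3)
G = (-4, -20)

1. B_x = 2  [B is the midpoint of DF]
2. B_y = -7  [B is the midpoint of DF]
   → B = (2, -7)
3. G_x = -4  [DC ∥ GB ∩ CB ∥ DG]
4. G_y = -20  [DC ∥ GB ∩ CB ∥ DG]
   → G = (-4, -20)
5. E_x = 1  [EF · BD = -82/3 ∩ 2·signedArea(EAD) = 164/3]
6. E_y = -7/3  [EF · BD = -82/3 ∩ 2·signedArea(EAD) = 164/3]
   → E = (1, -7/3)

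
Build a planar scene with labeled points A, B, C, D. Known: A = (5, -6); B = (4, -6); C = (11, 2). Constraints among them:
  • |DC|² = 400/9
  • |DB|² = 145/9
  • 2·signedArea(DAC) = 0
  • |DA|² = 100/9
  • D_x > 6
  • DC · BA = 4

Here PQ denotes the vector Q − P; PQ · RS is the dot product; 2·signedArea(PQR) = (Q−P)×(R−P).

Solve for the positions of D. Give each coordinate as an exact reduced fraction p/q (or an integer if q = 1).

D = (7, -10/3)

1. D_x = 7  [2·signedArea(DAC) = 0 ∩ DC · BA = 4]
2. D_y = -10/3  [2·signedArea(DAC) = 0 ∩ DC · BA = 4]
   → D = (7, -10/3)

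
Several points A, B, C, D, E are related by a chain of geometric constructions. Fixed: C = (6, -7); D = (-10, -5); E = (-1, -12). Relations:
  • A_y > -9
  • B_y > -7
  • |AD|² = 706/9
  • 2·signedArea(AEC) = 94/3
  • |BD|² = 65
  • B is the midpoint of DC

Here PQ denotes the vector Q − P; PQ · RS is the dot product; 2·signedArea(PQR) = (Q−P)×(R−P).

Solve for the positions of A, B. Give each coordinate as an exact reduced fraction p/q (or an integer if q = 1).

A = (-5/3, -8)
B = (-2, -6)

1. A_x = -5/3  [line -5·x + 7·y + 143/3 = 0 ∩ |AD|² = 706/9]
2. A_y = -8  [line -5·x + 7·y + 143/3 = 0 ∩ |AD|² = 706/9]
   → A = (-5/3, -8)
3. B_x = -2  [B is the midpoint of DC]
4. B_y = -6  [B is the midpoint of DC]
   → B = (-2, -6)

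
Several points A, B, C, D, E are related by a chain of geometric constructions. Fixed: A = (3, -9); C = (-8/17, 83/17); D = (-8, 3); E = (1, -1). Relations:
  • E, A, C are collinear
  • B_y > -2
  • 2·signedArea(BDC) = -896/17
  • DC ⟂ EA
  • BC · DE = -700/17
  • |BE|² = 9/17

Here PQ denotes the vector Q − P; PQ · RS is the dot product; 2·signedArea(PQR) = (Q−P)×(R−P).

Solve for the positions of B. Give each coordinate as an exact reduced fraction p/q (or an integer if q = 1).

1. B_x = 20/17  [2·signedArea(BDC) = -896/17 ∩ BC · DE = -700/17]
2. B_y = -29/17  [2·signedArea(BDC) = -896/17 ∩ BC · DE = -700/17]
   → B = (20/17, -29/17)

B = (20/17, -29/17)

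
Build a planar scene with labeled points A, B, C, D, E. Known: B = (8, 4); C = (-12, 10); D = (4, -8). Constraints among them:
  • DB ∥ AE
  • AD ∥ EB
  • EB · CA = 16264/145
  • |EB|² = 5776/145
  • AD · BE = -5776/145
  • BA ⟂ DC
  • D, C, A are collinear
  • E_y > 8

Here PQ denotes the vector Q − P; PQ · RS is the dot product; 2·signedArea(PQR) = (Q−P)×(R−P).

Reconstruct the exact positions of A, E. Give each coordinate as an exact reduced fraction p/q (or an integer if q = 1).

1. A_x = -28/145  [D, C, A are collinear ∩ BA ⟂ DC]
2. A_y = -476/145  [D, C, A are collinear ∩ BA ⟂ DC]
   → A = (-28/145, -476/145)
3. E_x = 552/145  [AD ∥ EB ∩ DB ∥ AE]
4. E_y = 1264/145  [AD ∥ EB ∩ DB ∥ AE]
   → E = (552/145, 1264/145)

A = (-28/145, -476/145)
E = (552/145, 1264/145)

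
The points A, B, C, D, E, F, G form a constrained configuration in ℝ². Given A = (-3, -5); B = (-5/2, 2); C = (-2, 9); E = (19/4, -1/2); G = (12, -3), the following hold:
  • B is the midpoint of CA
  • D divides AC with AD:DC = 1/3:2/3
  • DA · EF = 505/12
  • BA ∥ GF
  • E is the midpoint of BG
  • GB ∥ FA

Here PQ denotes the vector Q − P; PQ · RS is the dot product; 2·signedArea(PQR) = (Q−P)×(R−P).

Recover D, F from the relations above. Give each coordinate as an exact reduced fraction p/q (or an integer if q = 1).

D = (-8/3, -1/3)
F = (23/2, -10)

1. D_x = -8/3  [D divides AC with AD:DC = 1/3:2/3]
2. D_y = -1/3  [D divides AC with AD:DC = 1/3:2/3]
   → D = (-8/3, -1/3)
3. F_x = 23/2  [GB ∥ FA ∩ BA ∥ GF]
4. F_y = -10  [GB ∥ FA ∩ BA ∥ GF]
   → F = (23/2, -10)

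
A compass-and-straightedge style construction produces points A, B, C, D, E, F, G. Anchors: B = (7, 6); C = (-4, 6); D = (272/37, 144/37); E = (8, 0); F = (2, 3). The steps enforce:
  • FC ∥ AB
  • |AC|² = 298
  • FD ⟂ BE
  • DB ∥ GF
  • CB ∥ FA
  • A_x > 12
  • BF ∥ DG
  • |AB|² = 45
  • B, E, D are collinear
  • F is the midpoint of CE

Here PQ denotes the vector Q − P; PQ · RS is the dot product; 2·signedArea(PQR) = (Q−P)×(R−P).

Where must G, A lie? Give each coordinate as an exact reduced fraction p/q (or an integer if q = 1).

1. G_x = 87/37  [DB ∥ GF ∩ BF ∥ DG]
2. G_y = 33/37  [DB ∥ GF ∩ BF ∥ DG]
   → G = (87/37, 33/37)
3. A_x = 13  [FC ∥ AB ∩ CB ∥ FA]
4. A_y = 3  [FC ∥ AB ∩ CB ∥ FA]
   → A = (13, 3)

A = (13, 3)
G = (87/37, 33/37)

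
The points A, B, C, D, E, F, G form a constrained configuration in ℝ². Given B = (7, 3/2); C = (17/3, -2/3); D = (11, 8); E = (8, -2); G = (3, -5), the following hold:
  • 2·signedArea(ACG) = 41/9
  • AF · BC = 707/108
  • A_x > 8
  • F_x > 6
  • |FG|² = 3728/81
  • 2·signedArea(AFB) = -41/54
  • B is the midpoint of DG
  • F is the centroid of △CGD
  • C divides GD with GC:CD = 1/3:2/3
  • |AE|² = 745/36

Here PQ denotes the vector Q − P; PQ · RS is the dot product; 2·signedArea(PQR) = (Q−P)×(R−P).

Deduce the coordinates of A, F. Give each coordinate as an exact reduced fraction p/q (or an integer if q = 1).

A = (26/3, 5/2)
F = (59/9, 7/9)

1. A_x = 26/3  [line 13/3·x + -8/3·y + -278/9 = 0 ∩ |AE|² = 745/36]
2. A_y = 5/2  [line 13/3·x + -8/3·y + -278/9 = 0 ∩ |AE|² = 745/36]
   → A = (26/3, 5/2)
3. F_x = 59/9  [AF · BC = 707/108 ∩ F is the centroid of △CGD]
4. F_y = 7/9  [AF · BC = 707/108 ∩ F is the centroid of △CGD]
   → F = (59/9, 7/9)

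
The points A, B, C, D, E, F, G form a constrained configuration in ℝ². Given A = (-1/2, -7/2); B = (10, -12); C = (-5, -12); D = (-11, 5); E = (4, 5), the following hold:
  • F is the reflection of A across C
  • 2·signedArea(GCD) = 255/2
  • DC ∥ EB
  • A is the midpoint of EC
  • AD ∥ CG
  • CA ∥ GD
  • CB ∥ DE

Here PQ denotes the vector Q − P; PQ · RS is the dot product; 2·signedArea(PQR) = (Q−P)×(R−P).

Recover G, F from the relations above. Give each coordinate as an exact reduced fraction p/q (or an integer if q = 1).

F = (-19/2, -41/2)
G = (-31/2, -7/2)

1. G_x = -31/2  [CA ∥ GD ∩ AD ∥ CG]
2. G_y = -7/2  [CA ∥ GD ∩ AD ∥ CG]
   → G = (-31/2, -7/2)
3. F_x = -19/2  [F is the reflection of A across C]
4. F_y = -41/2  [F is the reflection of A across C]
   → F = (-19/2, -41/2)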